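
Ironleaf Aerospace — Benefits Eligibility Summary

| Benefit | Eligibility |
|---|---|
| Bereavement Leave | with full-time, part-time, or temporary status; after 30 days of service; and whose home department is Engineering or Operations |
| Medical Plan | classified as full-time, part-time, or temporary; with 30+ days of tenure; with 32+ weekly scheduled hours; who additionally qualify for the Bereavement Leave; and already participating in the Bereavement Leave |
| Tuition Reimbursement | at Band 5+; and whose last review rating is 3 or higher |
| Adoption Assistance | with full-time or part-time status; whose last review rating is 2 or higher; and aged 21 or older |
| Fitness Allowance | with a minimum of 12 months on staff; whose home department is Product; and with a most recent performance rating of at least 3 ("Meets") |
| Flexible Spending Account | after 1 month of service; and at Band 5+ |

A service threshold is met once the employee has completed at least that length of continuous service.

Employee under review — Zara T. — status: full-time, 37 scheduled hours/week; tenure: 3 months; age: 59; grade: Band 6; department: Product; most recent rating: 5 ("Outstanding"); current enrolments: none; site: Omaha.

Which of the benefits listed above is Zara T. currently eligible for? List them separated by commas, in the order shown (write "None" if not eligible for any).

Bereavement Leave — status full-time ✓; service 3 months ≥ 30 days ✓; dept Product ✗ → not eligible.
Medical Plan — status full-time ✓; service 3 months ≥ 30 days ✓; 37 hrs/wk ≥ 32 ✓; not eligible for Bereavement Leave ✗ → not eligible.
Tuition Reimbursement — grade Band 6 ≥ Band 5 ✓; rating 5 ≥ 3 ✓ → eligible.
Adoption Assistance — status full-time ✓; rating 5 ≥ 2 ✓; age 59 ≥ 21 ✓ → eligible.
Fitness Allowance — service 3 months < 12 months ✗ → not eligible.
Flexible Spending Account — service 3 months ≥ 1 month ✓; grade Band 6 ≥ Band 5 ✓ → eligible.

Tuition Reimbursement, Adoption Assistance, Flexible Spending Account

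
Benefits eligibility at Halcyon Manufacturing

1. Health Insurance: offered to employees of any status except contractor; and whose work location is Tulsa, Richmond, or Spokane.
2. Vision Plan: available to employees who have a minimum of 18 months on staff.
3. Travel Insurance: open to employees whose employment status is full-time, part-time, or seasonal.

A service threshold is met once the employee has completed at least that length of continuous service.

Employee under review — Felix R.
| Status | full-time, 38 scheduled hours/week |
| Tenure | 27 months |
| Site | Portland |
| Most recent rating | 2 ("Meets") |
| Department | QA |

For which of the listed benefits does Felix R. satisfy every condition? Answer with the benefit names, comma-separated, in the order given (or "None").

Health Insurance — status full-time ✓ (not excluded); site Portland ✗ (not Tulsa, Richmond, or Spokane) → not eligible.
Vision Plan — service 27 months ≥ 18 months ✓ → eligible.
Travel Insurance — status full-time ✓ → eligible.

Vision Plan, Travel Insurance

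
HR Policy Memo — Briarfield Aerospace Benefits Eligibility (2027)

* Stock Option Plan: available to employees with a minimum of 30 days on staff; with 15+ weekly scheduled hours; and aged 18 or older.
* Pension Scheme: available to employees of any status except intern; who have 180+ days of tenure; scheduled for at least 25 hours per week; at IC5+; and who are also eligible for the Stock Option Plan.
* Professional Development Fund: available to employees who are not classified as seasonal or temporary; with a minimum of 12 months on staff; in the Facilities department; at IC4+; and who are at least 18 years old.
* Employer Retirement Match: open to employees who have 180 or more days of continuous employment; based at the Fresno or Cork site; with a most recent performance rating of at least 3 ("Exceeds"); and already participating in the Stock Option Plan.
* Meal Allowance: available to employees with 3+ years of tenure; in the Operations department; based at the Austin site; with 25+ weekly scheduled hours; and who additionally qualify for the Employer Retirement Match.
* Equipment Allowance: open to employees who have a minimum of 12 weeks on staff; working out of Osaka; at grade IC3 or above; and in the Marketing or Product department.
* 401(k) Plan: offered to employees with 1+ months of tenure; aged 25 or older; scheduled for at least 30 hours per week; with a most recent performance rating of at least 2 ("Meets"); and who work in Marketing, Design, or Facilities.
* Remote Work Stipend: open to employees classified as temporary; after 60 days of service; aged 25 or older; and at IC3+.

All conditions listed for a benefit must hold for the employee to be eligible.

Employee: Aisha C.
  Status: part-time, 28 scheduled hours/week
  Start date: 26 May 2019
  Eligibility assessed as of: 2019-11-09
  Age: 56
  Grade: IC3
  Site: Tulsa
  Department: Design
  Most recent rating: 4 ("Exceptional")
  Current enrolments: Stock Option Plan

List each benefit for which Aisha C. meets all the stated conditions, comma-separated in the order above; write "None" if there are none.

Service from 26 May 2019 to 2019-11-09: 167 days.
Stock Option Plan — service 167 days ≥ 30 days ✓; 28 hrs/wk ≥ 15 ✓; age 56 ≥ 18 ✓ → eligible.
Pension Scheme — status part-time ✓ (not excluded); service 167 days < 180 days ✗ → not eligible.
Professional Development Fund — status part-time ✓ (not excluded); service 167 days < 12 months (≈360 days) ✗ → not eligible.
Employer Retirement Match — service 167 days < 180 days ✗ → not eligible.
Meal Allowance — service 167 days < 3 years (≈1095 days) ✗ → not eligible.
Equipment Allowance — service 167 days ≥ 12 weeks (≈84 days) ✓; site Tulsa ✗ (not Osaka) → not eligible.
401(k) Plan — service 167 days ≥ 1 month (≈30 days) ✓; age 56 ≥ 25 ✓; 28 hrs/wk < 30 ✗ → not eligible.
Remote Work Stipend — status part-time ✗ (requires temporary) → not eligible.

Stock Option Plan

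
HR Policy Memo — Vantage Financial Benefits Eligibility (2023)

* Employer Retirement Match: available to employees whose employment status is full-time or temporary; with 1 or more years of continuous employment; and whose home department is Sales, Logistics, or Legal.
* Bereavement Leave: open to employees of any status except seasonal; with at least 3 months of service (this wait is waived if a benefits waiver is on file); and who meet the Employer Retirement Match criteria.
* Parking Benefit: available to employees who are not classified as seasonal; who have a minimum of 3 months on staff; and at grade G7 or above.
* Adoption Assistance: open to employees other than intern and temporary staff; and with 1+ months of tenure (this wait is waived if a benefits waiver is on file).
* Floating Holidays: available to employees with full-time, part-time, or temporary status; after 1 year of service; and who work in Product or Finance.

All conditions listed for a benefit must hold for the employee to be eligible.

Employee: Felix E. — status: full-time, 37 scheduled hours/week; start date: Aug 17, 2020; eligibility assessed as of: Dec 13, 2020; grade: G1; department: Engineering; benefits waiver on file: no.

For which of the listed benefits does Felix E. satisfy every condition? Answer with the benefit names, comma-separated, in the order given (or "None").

Service from Aug 17, 2020 to Dec 13, 2020: 118 days.
Employer Retirement Match — status full-time ✓; service 118 days < 1 year (≈365 days) ✗ → not eligible.
Bereavement Leave — status full-time ✓ (not excluded); no waiver, service 118 days ≥ 3 months (≈90 days) ✓; not eligible for Employer Retirement Match ✗ → not eligible.
Parking Benefit — status full-time ✓ (not excluded); service 118 days ≥ 3 months (≈90 days) ✓; grade G1 < G7 ✗ → not eligible.
Adoption Assistance — status full-time ✓ (not excluded); no waiver, service 118 days ≥ 1 month (≈30 days) ✓ → eligible.
Floating Holidays — status full-time ✓; service 118 days < 1 year (≈365 days) ✗ → not eligible.

Adoption Assistance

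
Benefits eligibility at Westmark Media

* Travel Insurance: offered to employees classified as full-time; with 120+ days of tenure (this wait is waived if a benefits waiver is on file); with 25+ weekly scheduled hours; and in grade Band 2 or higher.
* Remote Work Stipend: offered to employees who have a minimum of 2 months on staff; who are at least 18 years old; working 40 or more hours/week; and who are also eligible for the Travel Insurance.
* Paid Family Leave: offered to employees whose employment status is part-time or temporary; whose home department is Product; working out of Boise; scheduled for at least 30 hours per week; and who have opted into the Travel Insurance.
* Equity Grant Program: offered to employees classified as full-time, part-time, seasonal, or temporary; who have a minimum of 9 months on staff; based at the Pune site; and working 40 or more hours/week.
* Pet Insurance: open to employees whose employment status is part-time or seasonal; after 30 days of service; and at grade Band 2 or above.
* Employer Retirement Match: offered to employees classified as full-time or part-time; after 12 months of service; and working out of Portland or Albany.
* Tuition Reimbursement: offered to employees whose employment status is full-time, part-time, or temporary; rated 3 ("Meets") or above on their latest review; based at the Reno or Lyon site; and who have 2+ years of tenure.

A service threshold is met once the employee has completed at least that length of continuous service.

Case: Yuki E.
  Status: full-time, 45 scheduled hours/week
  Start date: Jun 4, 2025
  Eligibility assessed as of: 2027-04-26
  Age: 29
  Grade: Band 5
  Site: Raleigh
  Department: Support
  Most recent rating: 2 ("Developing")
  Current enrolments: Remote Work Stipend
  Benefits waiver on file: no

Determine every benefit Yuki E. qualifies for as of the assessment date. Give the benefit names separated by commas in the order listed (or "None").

Service from Jun 4, 2025 to 2027-04-26: 691 days.
Travel Insurance — status full-time ✓; no waiver, service 691 days ≥ 120 days ✓; 45 hrs/wk ≥ 25 ✓; grade Band 5 ≥ Band 2 ✓ → eligible.
Remote Work Stipend — service 691 days ≥ 2 months (≈60 days) ✓; age 29 ≥ 18 ✓; 45 hrs/wk ≥ 40 ✓; eligible for Travel Insurance ✓ → eligible.
Paid Family Leave — status full-time ✗ (requires part-time or temporary) → not eligible.
Equity Grant Program — status full-time ✓; service 691 days ≥ 9 months (≈270 days) ✓; site Raleigh ✗ (not Pune) → not eligible.
Pet Insurance — status full-time ✗ (requires part-time or seasonal) → not eligible.
Employer Retirement Match — status full-time ✓; service 691 days ≥ 12 months (≈360 days) ✓; site Raleigh ✗ (not Portland or Albany) → not eligible.
Tuition Reimbursement — status full-time ✓; rating 2 < 3 ✗ → not eligible.

Travel Insurance, Remote Work Stipend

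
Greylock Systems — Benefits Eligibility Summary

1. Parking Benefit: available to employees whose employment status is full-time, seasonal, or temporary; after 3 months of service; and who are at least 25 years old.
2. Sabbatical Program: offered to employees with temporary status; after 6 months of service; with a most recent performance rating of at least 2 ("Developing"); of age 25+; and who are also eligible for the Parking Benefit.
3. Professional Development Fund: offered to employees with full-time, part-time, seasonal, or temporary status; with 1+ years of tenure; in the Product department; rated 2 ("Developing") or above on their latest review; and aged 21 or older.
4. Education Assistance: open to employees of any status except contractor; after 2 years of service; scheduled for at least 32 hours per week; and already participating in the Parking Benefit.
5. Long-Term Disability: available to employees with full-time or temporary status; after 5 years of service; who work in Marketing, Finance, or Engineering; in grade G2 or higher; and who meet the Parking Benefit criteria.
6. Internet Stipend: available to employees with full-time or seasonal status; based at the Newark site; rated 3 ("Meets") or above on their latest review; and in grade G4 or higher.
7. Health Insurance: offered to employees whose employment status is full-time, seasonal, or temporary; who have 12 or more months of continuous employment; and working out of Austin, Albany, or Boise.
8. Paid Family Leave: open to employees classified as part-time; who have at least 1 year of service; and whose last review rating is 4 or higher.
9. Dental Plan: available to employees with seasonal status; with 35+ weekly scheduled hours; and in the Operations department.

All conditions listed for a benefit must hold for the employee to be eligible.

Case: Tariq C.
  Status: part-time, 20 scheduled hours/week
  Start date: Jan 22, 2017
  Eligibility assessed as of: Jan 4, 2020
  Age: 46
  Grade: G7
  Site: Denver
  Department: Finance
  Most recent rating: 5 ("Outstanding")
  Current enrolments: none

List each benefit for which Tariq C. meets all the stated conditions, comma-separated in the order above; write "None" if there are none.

Service from Jan 22, 2017 to Jan 4, 2020: 1077 days.
Parking Benefit — status part-time ✗ (requires full-time, seasonal, or temporary) → not eligible.
Sabbatical Program — status part-time ✗ (requires temporary) → not eligible.
Professional Development Fund — status part-time ✓; service 1077 days ≥ 1 year (≈365 days) ✓; dept Finance ✗ → not eligible.
Education Assistance — status part-time ✓ (not excluded); service 1077 days ≥ 2 years (≈730 days) ✓; 20 hrs/wk < 32 ✗ → not eligible.
Long-Term Disability — status part-time ✗ (requires full-time or temporary) → not eligible.
Internet Stipend — status part-time ✗ (requires full-time or seasonal) → not eligible.
Health Insurance — status part-time ✗ (requires full-time, seasonal, or temporary) → not eligible.
Paid Family Leave — status part-time ✓; service 1077 days ≥ 1 year (≈365 days) ✓; rating 5 ≥ 4 ✓ → eligible.
Dental Plan — status part-time ✗ (requires seasonal) → not eligible.

Paid Family Leave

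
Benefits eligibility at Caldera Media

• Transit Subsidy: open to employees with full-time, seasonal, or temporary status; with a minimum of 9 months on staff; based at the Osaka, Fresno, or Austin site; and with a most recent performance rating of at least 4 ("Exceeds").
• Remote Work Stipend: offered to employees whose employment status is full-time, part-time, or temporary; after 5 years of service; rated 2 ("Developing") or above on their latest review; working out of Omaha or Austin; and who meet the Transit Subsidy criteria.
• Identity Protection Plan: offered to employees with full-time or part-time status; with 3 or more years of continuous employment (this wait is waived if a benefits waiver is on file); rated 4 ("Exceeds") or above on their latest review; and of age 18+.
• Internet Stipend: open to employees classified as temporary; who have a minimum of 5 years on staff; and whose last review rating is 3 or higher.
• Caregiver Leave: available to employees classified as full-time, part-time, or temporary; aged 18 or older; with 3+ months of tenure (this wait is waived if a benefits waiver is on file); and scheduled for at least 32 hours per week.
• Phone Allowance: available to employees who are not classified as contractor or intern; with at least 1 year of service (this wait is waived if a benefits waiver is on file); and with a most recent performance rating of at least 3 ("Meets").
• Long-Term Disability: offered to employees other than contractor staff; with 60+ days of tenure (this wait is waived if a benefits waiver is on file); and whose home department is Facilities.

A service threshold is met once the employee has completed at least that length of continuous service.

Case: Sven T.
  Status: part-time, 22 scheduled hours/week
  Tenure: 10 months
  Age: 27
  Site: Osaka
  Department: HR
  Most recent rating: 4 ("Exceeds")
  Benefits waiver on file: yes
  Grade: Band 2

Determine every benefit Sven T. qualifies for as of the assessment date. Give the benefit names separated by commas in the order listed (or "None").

Identity Protection Plan, Phone Allowance

Transit Subsidy — status part-time ✗ (requires full-time, seasonal, or temporary) → not eligible.
Remote Work Stipend — status part-time ✓; service 10 months < 5 years (≈1825 days) ✗ → not eligible.
Identity Protection Plan — status part-time ✓; benefits waiver on file ✓; rating 4 ≥ 4 ✓; age 27 ≥ 18 ✓ → eligible.
Internet Stipend — status part-time ✗ (requires temporary) → not eligible.
Caregiver Leave — status part-time ✓; age 27 ≥ 18 ✓; benefits waiver on file ✓; 22 hrs/wk < 32 ✗ → not eligible.
Phone Allowance — status part-time ✓ (not excluded); benefits waiver on file ✓; rating 4 ≥ 3 ✓ → eligible.
Long-Term Disability — status part-time ✓ (not excluded); benefits waiver on file ✓; dept HR ✗ → not eligible.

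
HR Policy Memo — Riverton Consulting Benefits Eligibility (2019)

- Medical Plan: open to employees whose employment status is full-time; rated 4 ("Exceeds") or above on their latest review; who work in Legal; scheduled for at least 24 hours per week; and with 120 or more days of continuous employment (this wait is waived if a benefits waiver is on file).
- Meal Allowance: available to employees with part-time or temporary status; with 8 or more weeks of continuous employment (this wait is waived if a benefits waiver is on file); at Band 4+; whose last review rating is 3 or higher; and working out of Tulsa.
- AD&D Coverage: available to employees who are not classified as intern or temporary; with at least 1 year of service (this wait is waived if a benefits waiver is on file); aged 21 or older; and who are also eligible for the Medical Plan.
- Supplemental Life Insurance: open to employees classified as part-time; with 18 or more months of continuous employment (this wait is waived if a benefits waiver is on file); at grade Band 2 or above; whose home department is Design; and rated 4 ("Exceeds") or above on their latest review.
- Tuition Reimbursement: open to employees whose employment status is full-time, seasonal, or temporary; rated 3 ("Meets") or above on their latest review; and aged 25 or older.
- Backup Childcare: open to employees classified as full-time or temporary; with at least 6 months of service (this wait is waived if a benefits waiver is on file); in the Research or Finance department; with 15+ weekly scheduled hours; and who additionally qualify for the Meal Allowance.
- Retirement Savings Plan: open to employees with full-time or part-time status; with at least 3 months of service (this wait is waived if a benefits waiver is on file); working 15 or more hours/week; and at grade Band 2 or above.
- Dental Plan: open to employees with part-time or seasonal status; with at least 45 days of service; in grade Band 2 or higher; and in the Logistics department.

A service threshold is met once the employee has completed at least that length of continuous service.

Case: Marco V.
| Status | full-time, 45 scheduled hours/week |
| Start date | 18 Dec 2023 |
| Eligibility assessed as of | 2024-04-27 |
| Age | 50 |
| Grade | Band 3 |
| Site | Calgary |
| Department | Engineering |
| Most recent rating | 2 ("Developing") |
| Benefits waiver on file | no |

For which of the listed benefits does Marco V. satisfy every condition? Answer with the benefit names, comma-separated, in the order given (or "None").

Service from 18 Dec 2023 to 2024-04-27: 131 days.
Medical Plan — status full-time ✓; rating 2 < 4 ✗ → not eligible.
Meal Allowance — status full-time ✗ (requires part-time or temporary) → not eligible.
AD&D Coverage — status full-time ✓ (not excluded); no waiver, service 131 days < 1 year (≈365 days) ✗ → not eligible.
Supplemental Life Insurance — status full-time ✗ (requires part-time) → not eligible.
Tuition Reimbursement — status full-time ✓; rating 2 < 3 ✗ → not eligible.
Backup Childcare — status full-time ✓; no waiver, service 131 days < 6 months (≈180 days) ✗ → not eligible.
Retirement Savings Plan — status full-time ✓; no waiver, service 131 days ≥ 3 months (≈90 days) ✓; 45 hrs/wk ≥ 15 ✓; grade Band 3 ≥ Band 2 ✓ → eligible.
Dental Plan — status full-time ✗ (requires part-time or seasonal) → not eligible.

Retirement Savings Plan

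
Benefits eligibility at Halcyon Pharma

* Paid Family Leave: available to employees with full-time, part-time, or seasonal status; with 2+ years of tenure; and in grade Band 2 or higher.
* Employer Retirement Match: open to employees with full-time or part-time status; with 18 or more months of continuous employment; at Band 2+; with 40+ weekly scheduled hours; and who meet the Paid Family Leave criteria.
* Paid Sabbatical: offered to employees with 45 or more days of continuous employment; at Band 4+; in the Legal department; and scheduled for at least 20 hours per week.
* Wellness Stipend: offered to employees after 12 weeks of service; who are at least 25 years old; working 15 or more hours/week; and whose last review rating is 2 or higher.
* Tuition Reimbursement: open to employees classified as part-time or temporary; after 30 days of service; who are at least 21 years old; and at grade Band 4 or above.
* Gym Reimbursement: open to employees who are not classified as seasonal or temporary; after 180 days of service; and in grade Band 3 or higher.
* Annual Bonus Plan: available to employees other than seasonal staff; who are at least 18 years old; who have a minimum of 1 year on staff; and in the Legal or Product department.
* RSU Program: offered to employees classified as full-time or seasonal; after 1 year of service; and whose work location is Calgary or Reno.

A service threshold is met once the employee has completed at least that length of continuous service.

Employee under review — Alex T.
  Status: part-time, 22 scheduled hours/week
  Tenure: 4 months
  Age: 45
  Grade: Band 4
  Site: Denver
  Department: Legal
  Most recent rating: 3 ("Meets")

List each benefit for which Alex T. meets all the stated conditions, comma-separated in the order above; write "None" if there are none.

Paid Family Leave — status part-time ✓; service 4 months < 2 years (≈730 days) ✗ → not eligible.
Employer Retirement Match — status part-time ✓; service 4 months < 18 months ✗ → not eligible.
Paid Sabbatical — service 4 months ≥ 45 days ✓; grade Band 4 ≥ Band 4 ✓; dept Legal ✓; 22 hrs/wk ≥ 20 ✓ → eligible.
Wellness Stipend — service 4 months ≥ 12 weeks (≈84 days) ✓; age 45 ≥ 25 ✓; 22 hrs/wk ≥ 15 ✓; rating 3 ≥ 2 ✓ → eligible.
Tuition Reimbursement — status part-time ✓; service 4 months ≥ 30 days ✓; age 45 ≥ 21 ✓; grade Band 4 ≥ Band 4 ✓ → eligible.
Gym Reimbursement — status part-time ✓ (not excluded); service 4 months < 180 days ✗ → not eligible.
Annual Bonus Plan — status part-time ✓ (not excluded); age 45 ≥ 18 ✓; service 4 months < 1 year (≈365 days) ✗ → not eligible.
RSU Program — status part-time ✗ (requires full-time or seasonal) → not eligible.

Paid Sabbatical, Wellness Stipend, Tuition Reimbursement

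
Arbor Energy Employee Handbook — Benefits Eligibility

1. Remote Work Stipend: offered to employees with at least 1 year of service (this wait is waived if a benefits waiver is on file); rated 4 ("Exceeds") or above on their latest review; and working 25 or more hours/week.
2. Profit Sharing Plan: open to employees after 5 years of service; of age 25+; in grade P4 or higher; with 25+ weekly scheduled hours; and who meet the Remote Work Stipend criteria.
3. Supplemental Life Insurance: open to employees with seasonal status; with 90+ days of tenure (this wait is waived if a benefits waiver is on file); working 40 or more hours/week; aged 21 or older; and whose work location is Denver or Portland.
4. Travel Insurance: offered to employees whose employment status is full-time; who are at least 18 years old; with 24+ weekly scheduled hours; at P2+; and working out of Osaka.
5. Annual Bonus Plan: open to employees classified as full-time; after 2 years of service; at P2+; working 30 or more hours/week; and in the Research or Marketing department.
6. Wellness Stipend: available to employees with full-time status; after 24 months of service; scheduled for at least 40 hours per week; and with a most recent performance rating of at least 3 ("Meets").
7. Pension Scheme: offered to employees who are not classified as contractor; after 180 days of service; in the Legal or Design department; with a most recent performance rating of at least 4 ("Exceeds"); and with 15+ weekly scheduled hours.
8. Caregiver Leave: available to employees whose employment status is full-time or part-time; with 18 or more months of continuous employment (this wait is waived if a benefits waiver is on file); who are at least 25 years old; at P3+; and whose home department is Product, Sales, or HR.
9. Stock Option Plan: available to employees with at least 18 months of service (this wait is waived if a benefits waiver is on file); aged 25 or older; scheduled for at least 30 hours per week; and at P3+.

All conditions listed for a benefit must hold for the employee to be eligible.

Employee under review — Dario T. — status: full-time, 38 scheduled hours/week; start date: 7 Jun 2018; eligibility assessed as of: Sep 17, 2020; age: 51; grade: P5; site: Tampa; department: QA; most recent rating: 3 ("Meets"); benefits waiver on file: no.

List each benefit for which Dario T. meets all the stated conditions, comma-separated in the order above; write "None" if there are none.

Stock Option Plan

Service from 7 Jun 2018 to Sep 17, 2020: 833 days.
Remote Work Stipend — no waiver, service 833 days ≥ 1 year (≈365 days) ✓; rating 3 < 4 ✗ → not eligible.
Profit Sharing Plan — service 833 days < 5 years (≈1825 days) ✗ → not eligible.
Supplemental Life Insurance — status full-time ✗ (requires seasonal) → not eligible.
Travel Insurance — status full-time ✓; age 51 ≥ 18 ✓; 38 hrs/wk ≥ 24 ✓; grade P5 ≥ P2 ✓; site Tampa ✗ (not Osaka) → not eligible.
Annual Bonus Plan — status full-time ✓; service 833 days ≥ 2 years (≈730 days) ✓; grade P5 ≥ P2 ✓; 38 hrs/wk ≥ 30 ✓; dept QA ✗ → not eligible.
Wellness Stipend — status full-time ✓; service 833 days ≥ 24 months (≈720 days) ✓; 38 hrs/wk < 40 ✗ → not eligible.
Pension Scheme — status full-time ✓ (not excluded); service 833 days ≥ 180 days ✓; dept QA ✗ → not eligible.
Caregiver Leave — status full-time ✓; no waiver, service 833 days ≥ 18 months (≈540 days) ✓; age 51 ≥ 25 ✓; grade P5 ≥ P3 ✓; dept QA ✗ → not eligible.
Stock Option Plan — no waiver, service 833 days ≥ 18 months (≈540 days) ✓; age 51 ≥ 25 ✓; 38 hrs/wk ≥ 30 ✓; grade P5 ≥ P3 ✓ → eligible.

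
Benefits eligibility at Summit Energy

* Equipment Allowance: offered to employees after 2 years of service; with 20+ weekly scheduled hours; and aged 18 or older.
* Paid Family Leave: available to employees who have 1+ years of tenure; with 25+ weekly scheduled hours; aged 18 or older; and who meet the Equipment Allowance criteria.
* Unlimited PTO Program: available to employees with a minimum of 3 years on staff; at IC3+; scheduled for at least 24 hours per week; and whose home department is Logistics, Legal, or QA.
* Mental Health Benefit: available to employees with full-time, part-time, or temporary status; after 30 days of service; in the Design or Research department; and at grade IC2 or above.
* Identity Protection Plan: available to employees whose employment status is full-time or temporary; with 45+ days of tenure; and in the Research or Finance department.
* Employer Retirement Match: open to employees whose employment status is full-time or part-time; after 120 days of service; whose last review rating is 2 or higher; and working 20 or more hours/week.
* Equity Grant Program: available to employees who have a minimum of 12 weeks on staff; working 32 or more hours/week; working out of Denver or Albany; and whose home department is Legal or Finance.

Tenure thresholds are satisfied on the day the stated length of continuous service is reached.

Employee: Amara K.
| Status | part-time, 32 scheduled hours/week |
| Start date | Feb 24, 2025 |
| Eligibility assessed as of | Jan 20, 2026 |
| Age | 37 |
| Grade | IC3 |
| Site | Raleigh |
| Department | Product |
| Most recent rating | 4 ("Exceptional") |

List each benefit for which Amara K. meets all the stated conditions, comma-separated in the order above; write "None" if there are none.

Service from Feb 24, 2025 to Jan 20, 2026: 330 days.
Equipment Allowance — service 330 days < 2 years (≈730 days) ✗ → not eligible.
Paid Family Leave — service 330 days < 1 year (≈365 days) ✗ → not eligible.
Unlimited PTO Program — service 330 days < 3 years (≈1095 days) ✗ → not eligible.
Mental Health Benefit — status part-time ✓; service 330 days ≥ 30 days ✓; dept Product ✗ → not eligible.
Identity Protection Plan — status part-time ✗ (requires full-time or temporary) → not eligible.
Employer Retirement Match — status part-time ✓; service 330 days ≥ 120 days ✓; rating 4 ≥ 2 ✓; 32 hrs/wk ≥ 20 ✓ → eligible.
Equity Grant Program — service 330 days ≥ 12 weeks (≈84 days) ✓; 32 hrs/wk ≥ 32 ✓; site Raleigh ✗ (not Denver or Albany) → not eligible.

Employer Retirement Match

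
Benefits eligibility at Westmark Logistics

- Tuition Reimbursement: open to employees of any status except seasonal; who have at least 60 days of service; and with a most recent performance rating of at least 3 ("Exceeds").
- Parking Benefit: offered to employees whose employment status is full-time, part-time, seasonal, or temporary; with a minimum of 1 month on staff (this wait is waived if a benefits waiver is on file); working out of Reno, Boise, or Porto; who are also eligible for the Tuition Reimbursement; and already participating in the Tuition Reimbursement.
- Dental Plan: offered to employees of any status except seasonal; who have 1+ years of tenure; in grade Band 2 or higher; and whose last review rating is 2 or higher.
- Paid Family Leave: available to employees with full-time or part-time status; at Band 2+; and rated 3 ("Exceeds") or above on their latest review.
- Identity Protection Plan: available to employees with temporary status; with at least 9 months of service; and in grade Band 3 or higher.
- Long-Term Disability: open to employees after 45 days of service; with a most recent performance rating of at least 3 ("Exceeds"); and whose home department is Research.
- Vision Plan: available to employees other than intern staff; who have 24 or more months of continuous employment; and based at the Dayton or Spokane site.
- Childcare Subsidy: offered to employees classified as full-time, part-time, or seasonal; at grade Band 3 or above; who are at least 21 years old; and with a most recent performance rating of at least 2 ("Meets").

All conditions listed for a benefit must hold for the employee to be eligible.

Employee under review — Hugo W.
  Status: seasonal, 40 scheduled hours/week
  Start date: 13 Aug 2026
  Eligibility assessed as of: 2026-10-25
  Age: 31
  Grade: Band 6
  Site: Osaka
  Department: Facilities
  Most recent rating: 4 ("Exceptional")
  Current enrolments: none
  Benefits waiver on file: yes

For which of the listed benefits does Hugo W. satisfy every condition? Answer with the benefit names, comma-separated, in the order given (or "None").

Childcare Subsidy

Service from 13 Aug 2026 to 2026-10-25: 73 days.
Tuition Reimbursement — status seasonal ✗ (excluded) → not eligible.
Parking Benefit — status seasonal ✓; benefits waiver on file ✓; site Osaka ✗ (not Reno, Boise, or Porto) → not eligible.
Dental Plan — status seasonal ✗ (excluded) → not eligible.
Paid Family Leave — status seasonal ✗ (requires full-time or part-time) → not eligible.
Identity Protection Plan — status seasonal ✗ (requires temporary) → not eligible.
Long-Term Disability — service 73 days ≥ 45 days ✓; rating 4 ≥ 3 ✓; dept Facilities ✗ → not eligible.
Vision Plan — status seasonal ✓ (not excluded); service 73 days < 24 months (≈720 days) ✗ → not eligible.
Childcare Subsidy — status seasonal ✓; grade Band 6 ≥ Band 3 ✓; age 31 ≥ 21 ✓; rating 4 ≥ 2 ✓ → eligible.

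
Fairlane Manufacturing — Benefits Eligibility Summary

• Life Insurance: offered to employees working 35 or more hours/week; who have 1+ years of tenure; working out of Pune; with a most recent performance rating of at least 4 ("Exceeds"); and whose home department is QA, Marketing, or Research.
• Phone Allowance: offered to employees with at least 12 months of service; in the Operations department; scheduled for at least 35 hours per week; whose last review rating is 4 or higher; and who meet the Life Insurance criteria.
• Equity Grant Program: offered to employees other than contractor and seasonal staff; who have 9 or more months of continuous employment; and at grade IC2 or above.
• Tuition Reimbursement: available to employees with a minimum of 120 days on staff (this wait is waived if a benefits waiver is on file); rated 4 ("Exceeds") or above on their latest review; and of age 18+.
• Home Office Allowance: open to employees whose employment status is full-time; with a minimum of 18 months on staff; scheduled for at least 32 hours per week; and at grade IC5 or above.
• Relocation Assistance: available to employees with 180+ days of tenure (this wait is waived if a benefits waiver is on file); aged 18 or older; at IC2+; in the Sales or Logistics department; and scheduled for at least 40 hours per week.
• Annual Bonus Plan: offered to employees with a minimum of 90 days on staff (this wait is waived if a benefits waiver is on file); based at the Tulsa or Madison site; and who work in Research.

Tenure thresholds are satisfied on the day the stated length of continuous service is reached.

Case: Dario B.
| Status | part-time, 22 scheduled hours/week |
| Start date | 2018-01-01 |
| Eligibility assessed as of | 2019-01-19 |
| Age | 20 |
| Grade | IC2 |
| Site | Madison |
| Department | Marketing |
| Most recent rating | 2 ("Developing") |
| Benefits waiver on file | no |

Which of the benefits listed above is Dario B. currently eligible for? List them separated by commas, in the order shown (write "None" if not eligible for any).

Equity Grant Program

Service from 2018-01-01 to 2019-01-19: 383 days.
Life Insurance — 22 hrs/wk < 35 ✗ → not eligible.
Phone Allowance — service 383 days ≥ 12 months (≈360 days) ✓; dept Marketing ✗ → not eligible.
Equity Grant Program — status part-time ✓ (not excluded); service 383 days ≥ 9 months (≈270 days) ✓; grade IC2 ≥ IC2 ✓ → eligible.
Tuition Reimbursement — no waiver, service 383 days ≥ 120 days ✓; rating 2 < 4 ✗ → not eligible.
Home Office Allowance — status part-time ✗ (requires full-time) → not eligible.
Relocation Assistance — no waiver, service 383 days ≥ 180 days ✓; age 20 ≥ 18 ✓; grade IC2 ≥ IC2 ✓; dept Marketing ✗ → not eligible.
Annual Bonus Plan — no waiver, service 383 days ≥ 90 days ✓; site Madison ✓; dept Marketing ✗ → not eligible.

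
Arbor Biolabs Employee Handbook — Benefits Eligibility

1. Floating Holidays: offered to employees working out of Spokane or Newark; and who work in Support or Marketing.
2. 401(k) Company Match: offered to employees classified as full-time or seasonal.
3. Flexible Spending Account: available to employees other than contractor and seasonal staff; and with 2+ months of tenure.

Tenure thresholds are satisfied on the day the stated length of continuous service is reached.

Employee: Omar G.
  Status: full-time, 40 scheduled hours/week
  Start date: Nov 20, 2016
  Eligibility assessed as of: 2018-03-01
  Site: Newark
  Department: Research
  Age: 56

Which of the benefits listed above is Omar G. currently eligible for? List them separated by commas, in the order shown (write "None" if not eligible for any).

401(k) Company Match, Flexible Spending Account

Service from Nov 20, 2016 to 2018-03-01: 466 days.
Floating Holidays — site Newark ✓; dept Research ✗ → not eligible.
401(k) Company Match — status full-time ✓ → eligible.
Flexible Spending Account — status full-time ✓ (not excluded); service 466 days ≥ 2 months (≈60 days) ✓ → eligible.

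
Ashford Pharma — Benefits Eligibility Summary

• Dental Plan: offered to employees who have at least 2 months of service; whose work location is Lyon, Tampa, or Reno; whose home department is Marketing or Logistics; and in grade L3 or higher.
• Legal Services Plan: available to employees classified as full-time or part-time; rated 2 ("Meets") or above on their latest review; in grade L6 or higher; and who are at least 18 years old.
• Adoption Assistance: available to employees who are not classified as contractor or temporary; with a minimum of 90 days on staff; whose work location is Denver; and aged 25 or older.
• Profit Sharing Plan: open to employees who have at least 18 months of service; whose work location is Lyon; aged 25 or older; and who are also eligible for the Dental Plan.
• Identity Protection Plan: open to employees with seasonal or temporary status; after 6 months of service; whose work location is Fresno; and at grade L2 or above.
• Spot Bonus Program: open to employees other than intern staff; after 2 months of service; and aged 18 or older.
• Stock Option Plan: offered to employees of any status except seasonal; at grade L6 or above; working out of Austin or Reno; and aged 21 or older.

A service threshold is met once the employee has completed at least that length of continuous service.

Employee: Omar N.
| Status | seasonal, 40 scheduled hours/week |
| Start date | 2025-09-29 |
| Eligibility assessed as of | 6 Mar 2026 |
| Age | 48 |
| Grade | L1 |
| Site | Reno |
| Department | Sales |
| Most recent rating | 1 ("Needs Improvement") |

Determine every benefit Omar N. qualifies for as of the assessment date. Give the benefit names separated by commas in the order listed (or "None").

Spot Bonus Program

Service from 2025-09-29 to 6 Mar 2026: 158 days.
Dental Plan — service 158 days ≥ 2 months (≈60 days) ✓; site Reno ✓; dept Sales ✗ → not eligible.
Legal Services Plan — status seasonal ✗ (requires full-time or part-time) → not eligible.
Adoption Assistance — status seasonal ✓ (not excluded); service 158 days ≥ 90 days ✓; site Reno ✗ (not Denver) → not eligible.
Profit Sharing Plan — service 158 days < 18 months (≈540 days) ✗ → not eligible.
Identity Protection Plan — status seasonal ✓; service 158 days < 6 months (≈180 days) ✗ → not eligible.
Spot Bonus Program — status seasonal ✓ (not excluded); service 158 days ≥ 2 months (≈60 days) ✓; age 48 ≥ 18 ✓ → eligible.
Stock Option Plan — status seasonal ✗ (excluded) → not eligible.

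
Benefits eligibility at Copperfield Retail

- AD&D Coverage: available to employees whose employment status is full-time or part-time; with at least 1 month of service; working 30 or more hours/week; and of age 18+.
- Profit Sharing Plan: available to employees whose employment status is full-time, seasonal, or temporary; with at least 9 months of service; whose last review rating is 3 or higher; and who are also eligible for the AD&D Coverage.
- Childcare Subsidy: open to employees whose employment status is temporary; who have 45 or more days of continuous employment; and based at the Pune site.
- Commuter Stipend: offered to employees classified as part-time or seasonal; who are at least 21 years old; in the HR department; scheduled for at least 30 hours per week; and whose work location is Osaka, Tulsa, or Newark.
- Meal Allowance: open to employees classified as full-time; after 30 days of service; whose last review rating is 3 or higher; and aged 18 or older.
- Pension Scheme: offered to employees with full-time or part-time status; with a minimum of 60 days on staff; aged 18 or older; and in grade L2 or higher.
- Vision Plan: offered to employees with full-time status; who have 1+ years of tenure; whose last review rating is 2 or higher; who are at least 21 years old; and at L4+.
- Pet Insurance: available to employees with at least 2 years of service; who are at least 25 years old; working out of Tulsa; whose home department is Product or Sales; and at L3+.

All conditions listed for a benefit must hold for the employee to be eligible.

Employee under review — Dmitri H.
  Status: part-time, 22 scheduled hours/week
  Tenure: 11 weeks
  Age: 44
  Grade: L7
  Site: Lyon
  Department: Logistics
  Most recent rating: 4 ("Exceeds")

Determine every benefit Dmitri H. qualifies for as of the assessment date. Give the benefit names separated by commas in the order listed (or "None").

Pension Scheme

AD&D Coverage — status part-time ✓; service 11 weeks ≥ 1 month (≈30 days) ✓; 22 hrs/wk < 30 ✗ → not eligible.
Profit Sharing Plan — status part-time ✗ (requires full-time, seasonal, or temporary) → not eligible.
Childcare Subsidy — status part-time ✗ (requires temporary) → not eligible.
Commuter Stipend — status part-time ✓; age 44 ≥ 21 ✓; dept Logistics ✗ → not eligible.
Meal Allowance — status part-time ✗ (requires full-time) → not eligible.
Pension Scheme — status part-time ✓; service 11 weeks ≥ 60 days ✓; age 44 ≥ 18 ✓; grade L7 ≥ L2 ✓ → eligible.
Vision Plan — status part-time ✗ (requires full-time) → not eligible.
Pet Insurance — service 11 weeks < 2 years (≈730 days) ✗ → not eligible.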